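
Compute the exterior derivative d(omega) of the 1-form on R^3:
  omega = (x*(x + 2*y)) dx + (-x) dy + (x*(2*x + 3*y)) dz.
d(omega) = (-2*x - 1) dx ∧ dy + (4*x + 3*y) dx ∧ dz + (3*x) dy ∧ dz

For a 1-form omega = sum_i f_i dx_i, the exterior derivative is
  d(omega) = sum_{i < j} (∂f_j/∂x_i - ∂f_i/∂x_j) dx_i ∧ dx_j.
  coefficient of dx ∧ dy: ∂f_2/∂x - ∂f_1/∂y = ∂(-x)/∂x - ∂(x*(x + 2*y))/∂y = -2*x - 1
  coefficient of dx ∧ dz: ∂f_3/∂x - ∂f_1/∂z = ∂(x*(2*x + 3*y))/∂x - ∂(x*(x + 2*y))/∂z = 4*x + 3*y
  coefficient of dy ∧ dz: ∂f_3/∂y - ∂f_2/∂z = ∂(x*(2*x + 3*y))/∂y - ∂(-x)/∂z = 3*x
Assembling: d(omega) = (-2*x - 1) dx ∧ dy + (4*x + 3*y) dx ∧ dz + (3*x) dy ∧ dz.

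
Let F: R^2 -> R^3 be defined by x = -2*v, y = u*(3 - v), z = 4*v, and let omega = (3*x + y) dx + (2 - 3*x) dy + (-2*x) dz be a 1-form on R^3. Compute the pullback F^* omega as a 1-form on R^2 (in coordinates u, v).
F^* omega = (-6*v^2 + 16*v + 6) du + (-4*u*v - 8*u + 28*v) dv

Using F^*(f dg) = (f ∘ F) d(g ∘ F), substitute each coordinate x_i by F_i(u, v) in f_i, and replace dx_i by d F_i = (∂F_i/∂u) du + (∂F_i/∂v) dv.
  For the x component: f_1(F) = -u*v + 3*u - 6*v; d F_1 = (0) du + (-2) dv
  For the y component: f_2(F) = 6*v + 2; d F_2 = (3 - v) du + (-u) dv
  For the z component: f_3(F) = 4*v; d F_3 = (0) du + (4) dv
Combining and collecting du, dv coefficients:
  coeff of du: -6*v^2 + 16*v + 6
  coeff of dv: -4*u*v - 8*u + 28*v
F^* omega = (-6*v^2 + 16*v + 6) du + (-4*u*v - 8*u + 28*v) dv.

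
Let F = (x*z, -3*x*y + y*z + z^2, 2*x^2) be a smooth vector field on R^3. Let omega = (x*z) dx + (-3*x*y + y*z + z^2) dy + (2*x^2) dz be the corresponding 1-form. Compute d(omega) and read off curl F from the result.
d(omega) = (-y - 2*z) dy ∧ dz + (-3*x) dz ∧ dx + (-3*y) dx ∧ dy; curl F = (-y - 2*z, -3*x, -3*y)

d omega = sum_{i<j} (∂f_j/∂x_i - ∂f_i/∂x_j) dx_i ∧ dx_j. Under the identification (dy ∧ dz, dz ∧ dx, dx ∧ dy) ↔ (e_x, e_y, e_z), the coefficients are exactly the components of curl F. Compute:
  ∂R/∂y - ∂Q/∂z = (0) - (y + 2*z) = -y - 2*z
  ∂P/∂z - ∂R/∂x = (x) - (4*x) = -3*x
  ∂Q/∂x - ∂P/∂y = (-3*y) - (0) = -3*y.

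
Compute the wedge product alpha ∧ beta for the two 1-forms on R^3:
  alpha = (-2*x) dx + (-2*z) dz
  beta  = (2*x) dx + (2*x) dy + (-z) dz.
alpha ∧ beta = (-4*x^2) dx ∧ dy + (6*x*z) dx ∧ dz + (4*x*z) dy ∧ dz

Distribute the wedge, using dx_i ∧ dx_j = -dx_j ∧ dx_i and dx_i ∧ dx_i = 0. For each pair (i, j) with i < j, the coefficient of dx_i ∧ dx_j in alpha ∧ beta is (alpha_i * beta_j - alpha_j * beta_i). Collecting: alpha ∧ beta = (-4*x^2) dx ∧ dy + (6*x*z) dx ∧ dz + (4*x*z) dy ∧ dz.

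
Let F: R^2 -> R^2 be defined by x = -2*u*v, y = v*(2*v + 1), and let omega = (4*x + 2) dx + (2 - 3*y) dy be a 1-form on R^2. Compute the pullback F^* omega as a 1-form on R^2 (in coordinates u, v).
F^* omega = (4*v*(4*u*v - 1)) du + (16*u^2*v - 4*u - 24*v^3 - 18*v^2 + 5*v + 2) dv

Using F^*(f dg) = (f ∘ F) d(g ∘ F), substitute each coordinate x_i by F_i(u, v) in f_i, and replace dx_i by d F_i = (∂F_i/∂u) du + (∂F_i/∂v) dv.
  For the x component: f_1(F) = -8*u*v + 2; d F_1 = (-2*v) du + (-2*u) dv
  For the y component: f_2(F) = -6*v^2 - 3*v + 2; d F_2 = (0) du + (4*v + 1) dv
Combining and collecting du, dv coefficients:
  coeff of du: 4*v*(4*u*v - 1)
  coeff of dv: 16*u^2*v - 4*u - 24*v^3 - 18*v^2 + 5*v + 2
F^* omega = (4*v*(4*u*v - 1)) du + (16*u^2*v - 4*u - 24*v^3 - 18*v^2 + 5*v + 2) dv.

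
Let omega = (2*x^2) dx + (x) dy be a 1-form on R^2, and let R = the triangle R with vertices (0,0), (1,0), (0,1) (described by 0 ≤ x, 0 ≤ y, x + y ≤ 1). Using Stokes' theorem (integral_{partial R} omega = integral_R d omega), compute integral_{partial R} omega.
integral_(partial R) omega = 1/2

Stokes: integral_partial_R omega = integral_R d omega with d omega = (∂Q/∂x - ∂P/∂y) dx ∧ dy.
  ∂Q/∂x = 1
  ∂P/∂y = 0
  integrand = ∂Q/∂x - ∂P/∂y = 1.
Integrating over R: integral_0^1 integral_0^{1-x} (1) dy dx = 1/2.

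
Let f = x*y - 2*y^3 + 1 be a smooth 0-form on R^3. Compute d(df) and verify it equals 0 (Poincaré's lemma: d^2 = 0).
d(df) = 0

Step 1: df = sum_i (∂f/∂x_i) dx_i = (y) dx + (x - 6*y^2) dy + (0) dz.
Step 2: Apply d again. Using the 1-form formula, the coefficient of dx ∧ dy in d(df) is ∂^2 f/∂x ∂y - ∂^2 f/∂y ∂x = (1) - (1) = 0 (equality of mixed partials for smooth f).
Similarly for dx ∧ dz and dy ∧ dz — all coefficients vanish. So d(df) = 0.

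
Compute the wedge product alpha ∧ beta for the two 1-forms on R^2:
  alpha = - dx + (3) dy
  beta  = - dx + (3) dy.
alpha ∧ beta = 0

Distribute the wedge, using dx_i ∧ dx_j = -dx_j ∧ dx_i and dx_i ∧ dx_i = 0. For each pair (i, j) with i < j, the coefficient of dx_i ∧ dx_j in alpha ∧ beta is (alpha_i * beta_j - alpha_j * beta_i). Collecting: alpha ∧ beta = 0.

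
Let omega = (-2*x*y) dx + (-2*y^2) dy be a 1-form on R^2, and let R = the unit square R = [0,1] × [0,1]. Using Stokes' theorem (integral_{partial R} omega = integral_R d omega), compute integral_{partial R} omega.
integral_(partial R) omega = 1

Stokes: integral_partial_R omega = integral_R d omega with d omega = (∂Q/∂x - ∂P/∂y) dx ∧ dy.
  ∂Q/∂x = 0
  ∂P/∂y = -2*x
  integrand = ∂Q/∂x - ∂P/∂y = 2*x.
Integrating over R: integral_0^1 integral_0^1 (2*x) dx dy = 1.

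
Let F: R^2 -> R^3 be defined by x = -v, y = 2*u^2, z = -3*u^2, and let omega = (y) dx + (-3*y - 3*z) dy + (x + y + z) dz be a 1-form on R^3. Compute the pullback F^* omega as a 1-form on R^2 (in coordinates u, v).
F^* omega = (6*u*(3*u^2 + v)) du + (-2*u^2) dv

Using F^*(f dg) = (f ∘ F) d(g ∘ F), substitute each coordinate x_i by F_i(u, v) in f_i, and replace dx_i by d F_i = (∂F_i/∂u) du + (∂F_i/∂v) dv.
  For the x component: f_1(F) = 2*u^2; d F_1 = (0) du + (-1) dv
  For the y component: f_2(F) = 3*u^2; d F_2 = (4*u) du + (0) dv
  For the z component: f_3(F) = -u^2 - v; d F_3 = (-6*u) du + (0) dv
Combining and collecting du, dv coefficients:
  coeff of du: 6*u*(3*u^2 + v)
  coeff of dv: -2*u^2
F^* omega = (6*u*(3*u^2 + v)) du + (-2*u^2) dv.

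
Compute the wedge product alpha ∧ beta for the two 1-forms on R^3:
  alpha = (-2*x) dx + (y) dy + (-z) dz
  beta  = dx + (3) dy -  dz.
alpha ∧ beta = (-6*x - y) dx ∧ dy + (2*x + z) dx ∧ dz + (-y + 3*z) dy ∧ dz

Distribute the wedge, using dx_i ∧ dx_j = -dx_j ∧ dx_i and dx_i ∧ dx_i = 0. For each pair (i, j) with i < j, the coefficient of dx_i ∧ dx_j in alpha ∧ beta is (alpha_i * beta_j - alpha_j * beta_i). Collecting: alpha ∧ beta = (-6*x - y) dx ∧ dy + (2*x + z) dx ∧ dz + (-y + 3*z) dy ∧ dz.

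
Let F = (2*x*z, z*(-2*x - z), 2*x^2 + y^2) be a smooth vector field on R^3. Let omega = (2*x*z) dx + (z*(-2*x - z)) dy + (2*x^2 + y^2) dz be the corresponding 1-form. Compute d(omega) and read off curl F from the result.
d(omega) = (2*x + 2*y + 2*z) dy ∧ dz + (-2*x) dz ∧ dx + (-2*z) dx ∧ dy; curl F = (2*x + 2*y + 2*z, -2*x, -2*z)

d omega = sum_{i<j} (∂f_j/∂x_i - ∂f_i/∂x_j) dx_i ∧ dx_j. Under the identification (dy ∧ dz, dz ∧ dx, dx ∧ dy) ↔ (e_x, e_y, e_z), the coefficients are exactly the components of curl F. Compute:
  ∂R/∂y - ∂Q/∂z = (2*y) - (-2*x - 2*z) = 2*x + 2*y + 2*z
  ∂P/∂z - ∂R/∂x = (2*x) - (4*x) = -2*x
  ∂Q/∂x - ∂P/∂y = (-2*z) - (0) = -2*z.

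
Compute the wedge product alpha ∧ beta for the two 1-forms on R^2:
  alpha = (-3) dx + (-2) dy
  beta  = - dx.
alpha ∧ beta = (-2) dx ∧ dy

Distribute the wedge, using dx_i ∧ dx_j = -dx_j ∧ dx_i and dx_i ∧ dx_i = 0. For each pair (i, j) with i < j, the coefficient of dx_i ∧ dx_j in alpha ∧ beta is (alpha_i * beta_j - alpha_j * beta_i). Collecting: alpha ∧ beta = (-2) dx ∧ dy.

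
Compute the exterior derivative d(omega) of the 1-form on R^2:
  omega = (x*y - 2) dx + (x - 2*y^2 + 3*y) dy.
d(omega) = (1 - x) dx ∧ dy

For a 1-form omega = sum_i f_i dx_i, the exterior derivative is
  d(omega) = sum_{i < j} (∂f_j/∂x_i - ∂f_i/∂x_j) dx_i ∧ dx_j.
  coefficient of dx ∧ dy: ∂f_2/∂x - ∂f_1/∂y = ∂(x - 2*y^2 + 3*y)/∂x - ∂(x*y - 2)/∂y = 1 - x
Assembling: d(omega) = (1 - x) dx ∧ dy.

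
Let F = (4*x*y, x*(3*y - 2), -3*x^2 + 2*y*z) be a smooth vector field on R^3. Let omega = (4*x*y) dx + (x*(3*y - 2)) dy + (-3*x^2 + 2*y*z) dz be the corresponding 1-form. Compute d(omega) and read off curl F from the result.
d(omega) = (2*z) dy ∧ dz + (6*x) dz ∧ dx + (-4*x + 3*y - 2) dx ∧ dy; curl F = (2*z, 6*x, -4*x + 3*y - 2)

d omega = sum_{i<j} (∂f_j/∂x_i - ∂f_i/∂x_j) dx_i ∧ dx_j. Under the identification (dy ∧ dz, dz ∧ dx, dx ∧ dy) ↔ (e_x, e_y, e_z), the coefficients are exactly the components of curl F. Compute:
  ∂R/∂y - ∂Q/∂z = (2*z) - (0) = 2*z
  ∂P/∂z - ∂R/∂x = (0) - (-6*x) = 6*x
  ∂Q/∂x - ∂P/∂y = (3*y - 2) - (4*x) = -4*x + 3*y - 2.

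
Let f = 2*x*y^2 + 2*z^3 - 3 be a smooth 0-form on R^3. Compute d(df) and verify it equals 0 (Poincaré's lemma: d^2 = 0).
d(df) = 0

Step 1: df = sum_i (∂f/∂x_i) dx_i = (2*y^2) dx + (4*x*y) dy + (6*z^2) dz.
Step 2: Apply d again. Using the 1-form formula, the coefficient of dx ∧ dy in d(df) is ∂^2 f/∂x ∂y - ∂^2 f/∂y ∂x = (4*y) - (4*y) = 0 (equality of mixed partials for smooth f).
Similarly for dx ∧ dz and dy ∧ dz — all coefficients vanish. So d(df) = 0.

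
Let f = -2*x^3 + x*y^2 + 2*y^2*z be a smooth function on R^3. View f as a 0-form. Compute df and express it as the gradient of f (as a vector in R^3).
df = (-6*x^2 + y^2) dx + (2*y*(x + 2*z)) dy + (2*y^2) dz; grad f = (-6*x^2 + y^2, 2*y*(x + 2*z), 2*y^2)

For a 0-form f, d f = (∂f/∂x) dx + (∂f/∂y) dy + (∂f/∂z) dz. The components of the vector representation are exactly the entries of grad f in Cartesian coordinates:
  ∂f/∂x = -6*x^2 + y^2
  ∂f/∂y = 2*y*(x + 2*z)
  ∂f/∂z = 2*y^2.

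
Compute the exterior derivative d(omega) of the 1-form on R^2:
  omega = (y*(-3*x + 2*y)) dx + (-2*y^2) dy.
d(omega) = (3*x - 4*y) dx ∧ dy

For a 1-form omega = sum_i f_i dx_i, the exterior derivative is
  d(omega) = sum_{i < j} (∂f_j/∂x_i - ∂f_i/∂x_j) dx_i ∧ dx_j.
  coefficient of dx ∧ dy: ∂f_2/∂x - ∂f_1/∂y = ∂(-2*y^2)/∂x - ∂(y*(-3*x + 2*y))/∂y = 3*x - 4*y
Assembling: d(omega) = (3*x - 4*y) dx ∧ dy.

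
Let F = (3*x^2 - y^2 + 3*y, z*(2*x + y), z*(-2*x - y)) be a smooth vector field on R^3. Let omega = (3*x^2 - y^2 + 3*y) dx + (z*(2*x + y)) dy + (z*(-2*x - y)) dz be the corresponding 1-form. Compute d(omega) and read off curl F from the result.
d(omega) = (-2*x - y - z) dy ∧ dz + (2*z) dz ∧ dx + (2*y + 2*z - 3) dx ∧ dy; curl F = (-2*x - y - z, 2*z, 2*y + 2*z - 3)

d omega = sum_{i<j} (∂f_j/∂x_i - ∂f_i/∂x_j) dx_i ∧ dx_j. Under the identification (dy ∧ dz, dz ∧ dx, dx ∧ dy) ↔ (e_x, e_y, e_z), the coefficients are exactly the components of curl F. Compute:
  ∂R/∂y - ∂Q/∂z = (-z) - (2*x + y) = -2*x - y - z
  ∂P/∂z - ∂R/∂x = (0) - (-2*z) = 2*z
  ∂Q/∂x - ∂P/∂y = (2*z) - (3 - 2*y) = 2*y + 2*z - 3.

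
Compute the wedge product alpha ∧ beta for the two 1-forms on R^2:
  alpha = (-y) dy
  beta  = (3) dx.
alpha ∧ beta = (3*y) dx ∧ dy

Distribute the wedge, using dx_i ∧ dx_j = -dx_j ∧ dx_i and dx_i ∧ dx_i = 0. For each pair (i, j) with i < j, the coefficient of dx_i ∧ dx_j in alpha ∧ beta is (alpha_i * beta_j - alpha_j * beta_i). Collecting: alpha ∧ beta = (3*y) dx ∧ dy.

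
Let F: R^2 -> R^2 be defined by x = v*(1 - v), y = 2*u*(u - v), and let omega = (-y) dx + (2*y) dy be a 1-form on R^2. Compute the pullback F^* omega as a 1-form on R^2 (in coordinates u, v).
F^* omega = (8*u*(2*u^2 - 3*u*v + v^2)) du + (2*u*(-4*u^2 + 6*u*v - u - 2*v^2 + v)) dv

Using F^*(f dg) = (f ∘ F) d(g ∘ F), substitute each coordinate x_i by F_i(u, v) in f_i, and replace dx_i by d F_i = (∂F_i/∂u) du + (∂F_i/∂v) dv.
  For the x component: f_1(F) = 2*u*(-u + v); d F_1 = (0) du + (1 - 2*v) dv
  For the y component: f_2(F) = 4*u*(u - v); d F_2 = (4*u - 2*v) du + (-2*u) dv
Combining and collecting du, dv coefficients:
  coeff of du: 8*u*(2*u^2 - 3*u*v + v^2)
  coeff of dv: 2*u*(-4*u^2 + 6*u*v - u - 2*v^2 + v)
F^* omega = (8*u*(2*u^2 - 3*u*v + v^2)) du + (2*u*(-4*u^2 + 6*u*v - u - 2*v^2 + v)) dv.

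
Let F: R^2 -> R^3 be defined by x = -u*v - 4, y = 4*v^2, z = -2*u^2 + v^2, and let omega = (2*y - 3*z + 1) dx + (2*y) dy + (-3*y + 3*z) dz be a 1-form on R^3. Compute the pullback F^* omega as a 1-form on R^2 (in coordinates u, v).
F^* omega = (24*u^3 - 6*u^2*v + 36*u*v^2 - 5*v^3 - v) du + (-6*u^3 - 12*u^2*v - 5*u*v^2 - u + 46*v^3) dv

Using F^*(f dg) = (f ∘ F) d(g ∘ F), substitute each coordinate x_i by F_i(u, v) in f_i, and replace dx_i by d F_i = (∂F_i/∂u) du + (∂F_i/∂v) dv.
  For the x component: f_1(F) = 6*u^2 + 5*v^2 + 1; d F_1 = (-v) du + (-u) dv
  For the y component: f_2(F) = 8*v^2; d F_2 = (0) du + (8*v) dv
  For the z component: f_3(F) = -6*u^2 - 9*v^2; d F_3 = (-4*u) du + (2*v) dv
Combining and collecting du, dv coefficients:
  coeff of du: 24*u^3 - 6*u^2*v + 36*u*v^2 - 5*v^3 - v
  coeff of dv: -6*u^3 - 12*u^2*v - 5*u*v^2 - u + 46*v^3
F^* omega = (24*u^3 - 6*u^2*v + 36*u*v^2 - 5*v^3 - v) du + (-6*u^3 - 12*u^2*v - 5*u*v^2 - u + 46*v^3) dv.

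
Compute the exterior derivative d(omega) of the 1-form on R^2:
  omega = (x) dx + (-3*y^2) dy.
d(omega) = 0

For a 1-form omega = sum_i f_i dx_i, the exterior derivative is
  d(omega) = sum_{i < j} (∂f_j/∂x_i - ∂f_i/∂x_j) dx_i ∧ dx_j.

Assembling: d(omega) = 0.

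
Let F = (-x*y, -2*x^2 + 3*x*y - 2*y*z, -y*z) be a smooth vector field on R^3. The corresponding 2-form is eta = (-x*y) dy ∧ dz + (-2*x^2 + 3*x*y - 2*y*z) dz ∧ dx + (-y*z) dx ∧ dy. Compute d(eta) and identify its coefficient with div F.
d(eta) = (3*x - 2*y - 2*z) dx ∧ dy ∧ dz; div F = 3*x - 2*y - 2*z

For a 2-form in R^3 of the form above, applying d gives a 3-form with coefficient ∂P/∂x + ∂Q/∂y + ∂R/∂z:
  ∂P/∂x = -y
  ∂Q/∂y = 3*x - 2*z
  ∂R/∂z = -y
Sum = 3*x - 2*y - 2*z, which is exactly div F.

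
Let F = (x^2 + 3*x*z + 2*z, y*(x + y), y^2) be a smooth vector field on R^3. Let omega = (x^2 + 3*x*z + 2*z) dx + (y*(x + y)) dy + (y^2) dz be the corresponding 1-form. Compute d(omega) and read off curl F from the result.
d(omega) = (2*y) dy ∧ dz + (3*x + 2) dz ∧ dx + (y) dx ∧ dy; curl F = (2*y, 3*x + 2, y)

d omega = sum_{i<j} (∂f_j/∂x_i - ∂f_i/∂x_j) dx_i ∧ dx_j. Under the identification (dy ∧ dz, dz ∧ dx, dx ∧ dy) ↔ (e_x, e_y, e_z), the coefficients are exactly the components of curl F. Compute:
  ∂R/∂y - ∂Q/∂z = (2*y) - (0) = 2*y
  ∂P/∂z - ∂R/∂x = (3*x + 2) - (0) = 3*x + 2
  ∂Q/∂x - ∂P/∂y = (y) - (0) = y.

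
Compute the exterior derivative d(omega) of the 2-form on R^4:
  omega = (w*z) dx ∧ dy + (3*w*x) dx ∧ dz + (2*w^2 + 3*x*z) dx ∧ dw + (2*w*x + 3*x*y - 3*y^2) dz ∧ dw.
d(omega) = (w) dx ∧ dy ∧ dz + (z) dx ∧ dy ∧ dw + (2*w + 3*y) dx ∧ dz ∧ dw + (3*x - 6*y) dy ∧ dz ∧ dw

For a 2-form omega = sum_{i<j} g_{ij} dx_i ∧ dx_j, the exterior derivative is
  d(omega) = sum_{i<j} d(g_{ij}) ∧ dx_i ∧ dx_j = sum_{i<j, k} (∂g_{ij}/∂x_k) dx_k ∧ dx_i ∧ dx_j.
Expand each term, using dx_k ∧ dx_i ∧ dx_j = sgn(permutation) dx_{(a)} ∧ dx_{(b)} ∧ dx_{(c)} with (a < b < c) sorted:
  d(w*z) includes (∂/∂z)(w*z) dz = (w) dz, which multiplied by dx ∧ dy gives (w) dx ∧ dy ∧ dz
  d(w*z) includes (∂/∂w)(w*z) dw = (z) dw, which multiplied by dx ∧ dy gives (z) dx ∧ dy ∧ dw
  d(3*w*x) includes (∂/∂w)(3*w*x) dw = (3*x) dw, which multiplied by dx ∧ dz gives (3*x) dx ∧ dz ∧ dw
  d(2*w^2 + 3*x*z) includes (∂/∂z)(2*w^2 + 3*x*z) dz = (3*x) dz, which multiplied by dx ∧ dw gives (-3*x) dx ∧ dz ∧ dw
  d(2*w*x + 3*x*y - 3*y^2) includes (∂/∂x)(2*w*x + 3*x*y - 3*y^2) dx = (2*w + 3*y) dx, which multiplied by dz ∧ dw gives (2*w + 3*y) dx ∧ dz ∧ dw
  d(2*w*x + 3*x*y - 3*y^2) includes (∂/∂y)(2*w*x + 3*x*y - 3*y^2) dy = (3*x - 6*y) dy, which multiplied by dz ∧ dw gives (3*x - 6*y) dy ∧ dz ∧ dw
Collecting like 3-forms: d(omega) = (w) dx ∧ dy ∧ dz + (z) dx ∧ dy ∧ dw + (2*w + 3*y) dx ∧ dz ∧ dw + (3*x - 6*y) dy ∧ dz ∧ dw.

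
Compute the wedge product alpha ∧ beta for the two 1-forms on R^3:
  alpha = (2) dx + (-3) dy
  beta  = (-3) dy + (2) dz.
alpha ∧ beta = (-6) dx ∧ dy + (4) dx ∧ dz + (-6) dy ∧ dz

Distribute the wedge, using dx_i ∧ dx_j = -dx_j ∧ dx_i and dx_i ∧ dx_i = 0. For each pair (i, j) with i < j, the coefficient of dx_i ∧ dx_j in alpha ∧ beta is (alpha_i * beta_j - alpha_j * beta_i). Collecting: alpha ∧ beta = (-6) dx ∧ dy + (4) dx ∧ dz + (-6) dy ∧ dz.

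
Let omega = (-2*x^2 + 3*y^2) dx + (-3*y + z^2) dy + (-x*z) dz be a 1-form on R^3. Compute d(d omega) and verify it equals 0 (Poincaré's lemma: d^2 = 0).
d(d omega) = 0

Step 1: d omega = sum_{i<j} (∂f_j/∂x_i - ∂f_i/∂x_j) dx_i ∧ dx_j:
  coeff of dx ∧ dy: -6*y
  coeff of dx ∧ dz: -z
  coeff of dy ∧ dz: -2*z
Step 2: Apply d again to each 2-form coefficient. The only possible 3-form in R^3 is dx ∧ dy ∧ dz, with coefficient
  ∂(coeff of dy∧dz)/∂x - ∂(coeff of dx∧dz)/∂y + ∂(coeff of dx∧dy)/∂z
  = ∂/∂x (-2*z) - ∂/∂y (-z) + ∂/∂z (-6*y).
Each of these terms simplifies to sums of mixed partials that cancel in pairs. The result is 0 (by equality of mixed partials for smooth functions — Schwarz / Clairaut).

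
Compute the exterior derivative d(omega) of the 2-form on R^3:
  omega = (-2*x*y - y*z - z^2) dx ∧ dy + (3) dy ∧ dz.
d(omega) = (-y - 2*z) dx ∧ dy ∧ dz

For a 2-form omega = sum_{i<j} g_{ij} dx_i ∧ dx_j, the exterior derivative is
  d(omega) = sum_{i<j} d(g_{ij}) ∧ dx_i ∧ dx_j = sum_{i<j, k} (∂g_{ij}/∂x_k) dx_k ∧ dx_i ∧ dx_j.
Expand each term, using dx_k ∧ dx_i ∧ dx_j = sgn(permutation) dx_{(a)} ∧ dx_{(b)} ∧ dx_{(c)} with (a < b < c) sorted:
  d(-2*x*y - y*z - z^2) includes (∂/∂z)(-2*x*y - y*z - z^2) dz = (-y - 2*z) dz, which multiplied by dx ∧ dy gives (-y - 2*z) dx ∧ dy ∧ dz
Collecting like 3-forms: d(omega) = (-y - 2*z) dx ∧ dy ∧ dz.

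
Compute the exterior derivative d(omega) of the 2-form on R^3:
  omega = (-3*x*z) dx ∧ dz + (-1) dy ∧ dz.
d(omega) = 0

For a 2-form omega = sum_{i<j} g_{ij} dx_i ∧ dx_j, the exterior derivative is
  d(omega) = sum_{i<j} d(g_{ij}) ∧ dx_i ∧ dx_j = sum_{i<j, k} (∂g_{ij}/∂x_k) dx_k ∧ dx_i ∧ dx_j.
Expand each term, using dx_k ∧ dx_i ∧ dx_j = sgn(permutation) dx_{(a)} ∧ dx_{(b)} ∧ dx_{(c)} with (a < b < c) sorted:

Collecting like 3-forms: d(omega) = 0.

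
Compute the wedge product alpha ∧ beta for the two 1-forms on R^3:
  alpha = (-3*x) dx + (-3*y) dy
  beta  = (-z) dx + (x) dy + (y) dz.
alpha ∧ beta = (-3*x^2 - 3*y*z) dx ∧ dy + (-3*x*y) dx ∧ dz + (-3*y^2) dy ∧ dz

Distribute the wedge, using dx_i ∧ dx_j = -dx_j ∧ dx_i and dx_i ∧ dx_i = 0. For each pair (i, j) with i < j, the coefficient of dx_i ∧ dx_j in alpha ∧ beta is (alpha_i * beta_j - alpha_j * beta_i). Collecting: alpha ∧ beta = (-3*x^2 - 3*y*z) dx ∧ dy + (-3*x*y) dx ∧ dz + (-3*y^2) dy ∧ dz.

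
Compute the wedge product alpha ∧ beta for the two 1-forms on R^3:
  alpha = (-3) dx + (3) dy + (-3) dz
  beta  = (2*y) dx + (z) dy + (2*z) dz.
alpha ∧ beta = (-6*y - 3*z) dx ∧ dy + (6*y - 6*z) dx ∧ dz + (9*z) dy ∧ dz

Distribute the wedge, using dx_i ∧ dx_j = -dx_j ∧ dx_i and dx_i ∧ dx_i = 0. For each pair (i, j) with i < j, the coefficient of dx_i ∧ dx_j in alpha ∧ beta is (alpha_i * beta_j - alpha_j * beta_i). Collecting: alpha ∧ beta = (-6*y - 3*z) dx ∧ dy + (6*y - 6*z) dx ∧ dz + (9*z) dy ∧ dz.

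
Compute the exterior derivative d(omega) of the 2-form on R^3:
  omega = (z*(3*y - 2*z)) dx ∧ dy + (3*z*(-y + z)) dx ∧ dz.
d(omega) = (3*y - z) dx ∧ dy ∧ dz

For a 2-form omega = sum_{i<j} g_{ij} dx_i ∧ dx_j, the exterior derivative is
  d(omega) = sum_{i<j} d(g_{ij}) ∧ dx_i ∧ dx_j = sum_{i<j, k} (∂g_{ij}/∂x_k) dx_k ∧ dx_i ∧ dx_j.
Expand each term, using dx_k ∧ dx_i ∧ dx_j = sgn(permutation) dx_{(a)} ∧ dx_{(b)} ∧ dx_{(c)} with (a < b < c) sorted:
  d(z*(3*y - 2*z)) includes (∂/∂z)(z*(3*y - 2*z)) dz = (3*y - 4*z) dz, which multiplied by dx ∧ dy gives (3*y - 4*z) dx ∧ dy ∧ dz
  d(3*z*(-y + z)) includes (∂/∂y)(3*z*(-y + z)) dy = (-3*z) dy, which multiplied by dx ∧ dz gives (3*z) dx ∧ dy ∧ dz
Collecting like 3-forms: d(omega) = (3*y - z) dx ∧ dy ∧ dz.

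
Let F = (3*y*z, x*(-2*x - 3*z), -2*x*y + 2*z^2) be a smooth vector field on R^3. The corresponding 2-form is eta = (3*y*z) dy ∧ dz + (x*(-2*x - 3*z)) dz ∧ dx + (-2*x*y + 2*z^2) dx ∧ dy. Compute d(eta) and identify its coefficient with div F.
d(eta) = (4*z) dx ∧ dy ∧ dz; div F = 4*z

For a 2-form in R^3 of the form above, applying d gives a 3-form with coefficient ∂P/∂x + ∂Q/∂y + ∂R/∂z:
  ∂P/∂x = 0
  ∂Q/∂y = 0
  ∂R/∂z = 4*z
Sum = 4*z, which is exactly div F.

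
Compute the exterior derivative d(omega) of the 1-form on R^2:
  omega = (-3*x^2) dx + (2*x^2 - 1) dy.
d(omega) = (4*x) dx ∧ dy

For a 1-form omega = sum_i f_i dx_i, the exterior derivative is
  d(omega) = sum_{i < j} (∂f_j/∂x_i - ∂f_i/∂x_j) dx_i ∧ dx_j.
  coefficient of dx ∧ dy: ∂f_2/∂x - ∂f_1/∂y = ∂(2*x^2 - 1)/∂x - ∂(-3*x^2)/∂y = 4*x
Assembling: d(omega) = (4*x) dx ∧ dy.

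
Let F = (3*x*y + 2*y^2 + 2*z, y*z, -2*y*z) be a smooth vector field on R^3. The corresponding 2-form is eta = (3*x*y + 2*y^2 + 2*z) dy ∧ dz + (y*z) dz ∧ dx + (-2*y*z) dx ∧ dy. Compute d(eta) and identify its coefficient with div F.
d(eta) = (y + z) dx ∧ dy ∧ dz; div F = y + z

For a 2-form in R^3 of the form above, applying d gives a 3-form with coefficient ∂P/∂x + ∂Q/∂y + ∂R/∂z:
  ∂P/∂x = 3*y
  ∂Q/∂y = z
  ∂R/∂z = -2*y
Sum = y + z, which is exactly div F.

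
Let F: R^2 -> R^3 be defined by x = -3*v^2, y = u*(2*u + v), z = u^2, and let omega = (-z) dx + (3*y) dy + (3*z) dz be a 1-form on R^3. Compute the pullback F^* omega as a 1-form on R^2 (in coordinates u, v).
F^* omega = (3*u*(10*u^2 + 6*u*v + v^2)) du + (u^2*(6*u + 9*v)) dv

Using F^*(f dg) = (f ∘ F) d(g ∘ F), substitute each coordinate x_i by F_i(u, v) in f_i, and replace dx_i by d F_i = (∂F_i/∂u) du + (∂F_i/∂v) dv.
  For the x component: f_1(F) = -u^2; d F_1 = (0) du + (-6*v) dv
  For the y component: f_2(F) = 3*u*(2*u + v); d F_2 = (4*u + v) du + (u) dv
  For the z component: f_3(F) = 3*u^2; d F_3 = (2*u) du + (0) dv
Combining and collecting du, dv coefficients:
  coeff of du: 3*u*(10*u^2 + 6*u*v + v^2)
  coeff of dv: u^2*(6*u + 9*v)
F^* omega = (3*u*(10*u^2 + 6*u*v + v^2)) du + (u^2*(6*u + 9*v)) dv.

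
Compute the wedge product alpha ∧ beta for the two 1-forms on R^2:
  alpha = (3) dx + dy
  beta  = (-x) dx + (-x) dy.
alpha ∧ beta = (-2*x) dx ∧ dy

Distribute the wedge, using dx_i ∧ dx_j = -dx_j ∧ dx_i and dx_i ∧ dx_i = 0. For each pair (i, j) with i < j, the coefficient of dx_i ∧ dx_j in alpha ∧ beta is (alpha_i * beta_j - alpha_j * beta_i). Collecting: alpha ∧ beta = (-2*x) dx ∧ dy.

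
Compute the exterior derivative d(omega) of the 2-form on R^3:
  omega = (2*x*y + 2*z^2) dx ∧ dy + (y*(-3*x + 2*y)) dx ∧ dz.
d(omega) = (3*x - 4*y + 4*z) dx ∧ dy ∧ dz

For a 2-form omega = sum_{i<j} g_{ij} dx_i ∧ dx_j, the exterior derivative is
  d(omega) = sum_{i<j} d(g_{ij}) ∧ dx_i ∧ dx_j = sum_{i<j, k} (∂g_{ij}/∂x_k) dx_k ∧ dx_i ∧ dx_j.
Expand each term, using dx_k ∧ dx_i ∧ dx_j = sgn(permutation) dx_{(a)} ∧ dx_{(b)} ∧ dx_{(c)} with (a < b < c) sorted:
  d(2*x*y + 2*z^2) includes (∂/∂z)(2*x*y + 2*z^2) dz = (4*z) dz, which multiplied by dx ∧ dy gives (4*z) dx ∧ dy ∧ dz
  d(y*(-3*x + 2*y)) includes (∂/∂y)(y*(-3*x + 2*y)) dy = (-3*x + 4*y) dy, which multiplied by dx ∧ dz gives (3*x - 4*y) dx ∧ dy ∧ dz
Collecting like 3-forms: d(omega) = (3*x - 4*y + 4*z) dx ∧ dy ∧ dz.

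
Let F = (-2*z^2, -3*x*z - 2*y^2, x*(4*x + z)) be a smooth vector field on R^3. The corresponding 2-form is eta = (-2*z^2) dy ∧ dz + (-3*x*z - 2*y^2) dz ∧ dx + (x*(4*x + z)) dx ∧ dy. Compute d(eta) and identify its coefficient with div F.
d(eta) = (x - 4*y) dx ∧ dy ∧ dz; div F = x - 4*y

For a 2-form in R^3 of the form above, applying d gives a 3-form with coefficient ∂P/∂x + ∂Q/∂y + ∂R/∂z:
  ∂P/∂x = 0
  ∂Q/∂y = -4*y
  ∂R/∂z = x
Sum = x - 4*y, which is exactly div F.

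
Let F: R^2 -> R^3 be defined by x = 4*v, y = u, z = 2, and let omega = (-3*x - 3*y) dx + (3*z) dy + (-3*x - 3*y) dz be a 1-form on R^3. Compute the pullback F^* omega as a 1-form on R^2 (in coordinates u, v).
F^* omega = (6) du + (-12*u - 48*v) dv

Using F^*(f dg) = (f ∘ F) d(g ∘ F), substitute each coordinate x_i by F_i(u, v) in f_i, and replace dx_i by d F_i = (∂F_i/∂u) du + (∂F_i/∂v) dv.
  For the x component: f_1(F) = -3*u - 12*v; d F_1 = (0) du + (4) dv
  For the y component: f_2(F) = 6; d F_2 = (1) du + (0) dv
  For the z component: f_3(F) = -3*u - 12*v; d F_3 = (0) du + (0) dv
Combining and collecting du, dv coefficients:
  coeff of du: 6
  coeff of dv: -12*u - 48*v
F^* omega = (6) du + (-12*u - 48*v) dv.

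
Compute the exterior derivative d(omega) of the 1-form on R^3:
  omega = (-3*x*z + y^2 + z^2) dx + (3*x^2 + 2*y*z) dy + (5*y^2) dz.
d(omega) = (6*x - 2*y) dx ∧ dy + (3*x - 2*z) dx ∧ dz + (8*y) dy ∧ dz

For a 1-form omega = sum_i f_i dx_i, the exterior derivative is
  d(omega) = sum_{i < j} (∂f_j/∂x_i - ∂f_i/∂x_j) dx_i ∧ dx_j.
  coefficient of dx ∧ dy: ∂f_2/∂x - ∂f_1/∂y = ∂(3*x^2 + 2*y*z)/∂x - ∂(-3*x*z + y^2 + z^2)/∂y = 6*x - 2*y
  coefficient of dx ∧ dz: ∂f_3/∂x - ∂f_1/∂z = ∂(5*y^2)/∂x - ∂(-3*x*z + y^2 + z^2)/∂z = 3*x - 2*z
  coefficient of dy ∧ dz: ∂f_3/∂y - ∂f_2/∂z = ∂(5*y^2)/∂y - ∂(3*x^2 + 2*y*z)/∂z = 8*y
Assembling: d(omega) = (6*x - 2*y) dx ∧ dy + (3*x - 2*z) dx ∧ dz + (8*y) dy ∧ dz.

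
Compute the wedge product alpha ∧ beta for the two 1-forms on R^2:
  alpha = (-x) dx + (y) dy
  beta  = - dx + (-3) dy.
alpha ∧ beta = (3*x + y) dx ∧ dy

Distribute the wedge, using dx_i ∧ dx_j = -dx_j ∧ dx_i and dx_i ∧ dx_i = 0. For each pair (i, j) with i < j, the coefficient of dx_i ∧ dx_j in alpha ∧ beta is (alpha_i * beta_j - alpha_j * beta_i). Collecting: alpha ∧ beta = (3*x + y) dx ∧ dy.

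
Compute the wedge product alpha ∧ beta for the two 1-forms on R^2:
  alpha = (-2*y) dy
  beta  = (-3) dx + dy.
alpha ∧ beta = (-6*y) dx ∧ dy

Distribute the wedge, using dx_i ∧ dx_j = -dx_j ∧ dx_i and dx_i ∧ dx_i = 0. For each pair (i, j) with i < j, the coefficient of dx_i ∧ dx_j in alpha ∧ beta is (alpha_i * beta_j - alpha_j * beta_i). Collecting: alpha ∧ beta = (-6*y) dx ∧ dy.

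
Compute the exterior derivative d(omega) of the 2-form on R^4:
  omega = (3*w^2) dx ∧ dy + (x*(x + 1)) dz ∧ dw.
d(omega) = (6*w) dx ∧ dy ∧ dw + (2*x + 1) dx ∧ dz ∧ dw

For a 2-form omega = sum_{i<j} g_{ij} dx_i ∧ dx_j, the exterior derivative is
  d(omega) = sum_{i<j} d(g_{ij}) ∧ dx_i ∧ dx_j = sum_{i<j, k} (∂g_{ij}/∂x_k) dx_k ∧ dx_i ∧ dx_j.
Expand each term, using dx_k ∧ dx_i ∧ dx_j = sgn(permutation) dx_{(a)} ∧ dx_{(b)} ∧ dx_{(c)} with (a < b < c) sorted:
  d(3*w^2) includes (∂/∂w)(3*w^2) dw = (6*w) dw, which multiplied by dx ∧ dy gives (6*w) dx ∧ dy ∧ dw
  d(x*(x + 1)) includes (∂/∂x)(x*(x + 1)) dx = (2*x + 1) dx, which multiplied by dz ∧ dw gives (2*x + 1) dx ∧ dz ∧ dw
Collecting like 3-forms: d(omega) = (6*w) dx ∧ dy ∧ dw + (2*x + 1) dx ∧ dz ∧ dw.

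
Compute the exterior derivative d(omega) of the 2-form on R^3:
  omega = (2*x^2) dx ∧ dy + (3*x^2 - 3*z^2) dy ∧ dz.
d(omega) = (6*x) dx ∧ dy ∧ dz

For a 2-form omega = sum_{i<j} g_{ij} dx_i ∧ dx_j, the exterior derivative is
  d(omega) = sum_{i<j} d(g_{ij}) ∧ dx_i ∧ dx_j = sum_{i<j, k} (∂g_{ij}/∂x_k) dx_k ∧ dx_i ∧ dx_j.
Expand each term, using dx_k ∧ dx_i ∧ dx_j = sgn(permutation) dx_{(a)} ∧ dx_{(b)} ∧ dx_{(c)} with (a < b < c) sorted:
  d(3*x^2 - 3*z^2) includes (∂/∂x)(3*x^2 - 3*z^2) dx = (6*x) dx, which multiplied by dy ∧ dz gives (6*x) dx ∧ dy ∧ dz
Collecting like 3-forms: d(omega) = (6*x) dx ∧ dy ∧ dz.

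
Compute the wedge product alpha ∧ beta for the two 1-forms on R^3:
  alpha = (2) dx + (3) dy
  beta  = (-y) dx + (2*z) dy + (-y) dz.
alpha ∧ beta = (3*y + 4*z) dx ∧ dy + (-2*y) dx ∧ dz + (-3*y) dy ∧ dz

Distribute the wedge, using dx_i ∧ dx_j = -dx_j ∧ dx_i and dx_i ∧ dx_i = 0. For each pair (i, j) with i < j, the coefficient of dx_i ∧ dx_j in alpha ∧ beta is (alpha_i * beta_j - alpha_j * beta_i). Collecting: alpha ∧ beta = (3*y + 4*z) dx ∧ dy + (-2*y) dx ∧ dz + (-3*y) dy ∧ dz.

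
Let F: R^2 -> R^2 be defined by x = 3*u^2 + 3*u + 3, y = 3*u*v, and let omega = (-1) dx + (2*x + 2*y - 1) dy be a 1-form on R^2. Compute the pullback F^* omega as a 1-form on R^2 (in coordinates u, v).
F^* omega = (18*u^2*v + 18*u*v^2 + 18*u*v - 6*u + 15*v - 3) du + (3*u*(6*u^2 + 6*u*v + 6*u + 5)) dv

Using F^*(f dg) = (f ∘ F) d(g ∘ F), substitute each coordinate x_i by F_i(u, v) in f_i, and replace dx_i by d F_i = (∂F_i/∂u) du + (∂F_i/∂v) dv.
  For the x component: f_1(F) = -1; d F_1 = (6*u + 3) du + (0) dv
  For the y component: f_2(F) = 6*u^2 + 6*u*v + 6*u + 5; d F_2 = (3*v) du + (3*u) dv
Combining and collecting du, dv coefficients:
  coeff of du: 18*u^2*v + 18*u*v^2 + 18*u*v - 6*u + 15*v - 3
  coeff of dv: 3*u*(6*u^2 + 6*u*v + 6*u + 5)
F^* omega = (18*u^2*v + 18*u*v^2 + 18*u*v - 6*u + 15*v - 3) du + (3*u*(6*u^2 + 6*u*v + 6*u + 5)) dv.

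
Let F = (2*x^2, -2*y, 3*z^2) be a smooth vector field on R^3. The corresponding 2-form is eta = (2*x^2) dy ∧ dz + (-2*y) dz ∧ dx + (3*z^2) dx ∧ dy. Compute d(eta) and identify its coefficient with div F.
d(eta) = (4*x + 6*z - 2) dx ∧ dy ∧ dz; div F = 4*x + 6*z - 2

For a 2-form in R^3 of the form above, applying d gives a 3-form with coefficient ∂P/∂x + ∂Q/∂y + ∂R/∂z:
  ∂P/∂x = 4*x
  ∂Q/∂y = -2
  ∂R/∂z = 6*z
Sum = 4*x + 6*z - 2, which is exactly div F.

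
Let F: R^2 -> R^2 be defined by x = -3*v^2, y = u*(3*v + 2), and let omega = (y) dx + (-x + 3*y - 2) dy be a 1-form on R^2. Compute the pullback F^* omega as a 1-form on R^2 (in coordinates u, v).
F^* omega = (27*u*v^2 + 36*u*v + 12*u + 9*v^3 + 6*v^2 - 6*v - 4) du + (3*u*(9*u*v + 6*u - 3*v^2 - 4*v - 2)) dv

Using F^*(f dg) = (f ∘ F) d(g ∘ F), substitute each coordinate x_i by F_i(u, v) in f_i, and replace dx_i by d F_i = (∂F_i/∂u) du + (∂F_i/∂v) dv.
  For the x component: f_1(F) = u*(3*v + 2); d F_1 = (0) du + (-6*v) dv
  For the y component: f_2(F) = 9*u*v + 6*u + 3*v^2 - 2; d F_2 = (3*v + 2) du + (3*u) dv
Combining and collecting du, dv coefficients:
  coeff of du: 27*u*v^2 + 36*u*v + 12*u + 9*v^3 + 6*v^2 - 6*v - 4
  coeff of dv: 3*u*(9*u*v + 6*u - 3*v^2 - 4*v - 2)
F^* omega = (27*u*v^2 + 36*u*v + 12*u + 9*v^3 + 6*v^2 - 6*v - 4) du + (3*u*(9*u*v + 6*u - 3*v^2 - 4*v - 2)) dv.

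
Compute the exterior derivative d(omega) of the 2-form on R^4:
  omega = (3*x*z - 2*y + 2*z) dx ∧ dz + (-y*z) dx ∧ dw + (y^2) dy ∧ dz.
d(omega) = (2) dx ∧ dy ∧ dz + (z) dx ∧ dy ∧ dw + (y) dx ∧ dz ∧ dw

For a 2-form omega = sum_{i<j} g_{ij} dx_i ∧ dx_j, the exterior derivative is
  d(omega) = sum_{i<j} d(g_{ij}) ∧ dx_i ∧ dx_j = sum_{i<j, k} (∂g_{ij}/∂x_k) dx_k ∧ dx_i ∧ dx_j.
Expand each term, using dx_k ∧ dx_i ∧ dx_j = sgn(permutation) dx_{(a)} ∧ dx_{(b)} ∧ dx_{(c)} with (a < b < c) sorted:
  d(3*x*z - 2*y + 2*z) includes (∂/∂y)(3*x*z - 2*y + 2*z) dy = (-2) dy, which multiplied by dx ∧ dz gives (2) dx ∧ dy ∧ dz
  d(-y*z) includes (∂/∂y)(-y*z) dy = (-z) dy, which multiplied by dx ∧ dw gives (z) dx ∧ dy ∧ dw
  d(-y*z) includes (∂/∂z)(-y*z) dz = (-y) dz, which multiplied by dx ∧ dw gives (y) dx ∧ dz ∧ dw
Collecting like 3-forms: d(omega) = (2) dx ∧ dy ∧ dz + (z) dx ∧ dy ∧ dw + (y) dx ∧ dz ∧ dw.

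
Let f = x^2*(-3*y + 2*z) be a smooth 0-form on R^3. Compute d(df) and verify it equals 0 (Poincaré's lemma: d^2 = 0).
d(df) = 0

Step 1: df = sum_i (∂f/∂x_i) dx_i = (2*x*(-3*y + 2*z)) dx + (-3*x^2) dy + (2*x^2) dz.
Step 2: Apply d again. Using the 1-form formula, the coefficient of dx ∧ dy in d(df) is ∂^2 f/∂x ∂y - ∂^2 f/∂y ∂x = (-6*x) - (-6*x) = 0 (equality of mixed partials for smooth f).
Similarly for dx ∧ dz and dy ∧ dz — all coefficients vanish. So d(df) = 0.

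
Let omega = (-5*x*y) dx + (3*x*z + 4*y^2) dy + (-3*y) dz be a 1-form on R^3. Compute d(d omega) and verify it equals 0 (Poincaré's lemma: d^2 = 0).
d(d omega) = 0

Step 1: d omega = sum_{i<j} (∂f_j/∂x_i - ∂f_i/∂x_j) dx_i ∧ dx_j:
  coeff of dx ∧ dy: 5*x + 3*z
  coeff of dx ∧ dz: 0
  coeff of dy ∧ dz: -3*x - 3
Step 2: Apply d again to each 2-form coefficient. The only possible 3-form in R^3 is dx ∧ dy ∧ dz, with coefficient
  ∂(coeff of dy∧dz)/∂x - ∂(coeff of dx∧dz)/∂y + ∂(coeff of dx∧dy)/∂z
  = ∂/∂x (-3*x - 3) - ∂/∂y (0) + ∂/∂z (5*x + 3*z).
Each of these terms simplifies to sums of mixed partials that cancel in pairs. The result is 0 (by equality of mixed partials for smooth functions — Schwarz / Clairaut).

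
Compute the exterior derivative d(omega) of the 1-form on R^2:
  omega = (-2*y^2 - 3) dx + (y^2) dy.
d(omega) = (4*y) dx ∧ dy

For a 1-form omega = sum_i f_i dx_i, the exterior derivative is
  d(omega) = sum_{i < j} (∂f_j/∂x_i - ∂f_i/∂x_j) dx_i ∧ dx_j.
  coefficient of dx ∧ dy: ∂f_2/∂x - ∂f_1/∂y = ∂(y^2)/∂x - ∂(-2*y^2 - 3)/∂y = 4*y
Assembling: d(omega) = (4*y) dx ∧ dy.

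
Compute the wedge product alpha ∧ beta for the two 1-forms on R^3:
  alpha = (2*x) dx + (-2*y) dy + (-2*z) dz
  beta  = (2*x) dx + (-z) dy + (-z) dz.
alpha ∧ beta = (2*x*(2*y - z)) dx ∧ dy + (2*x*z) dx ∧ dz + (2*z*(y - z)) dy ∧ dz

Distribute the wedge, using dx_i ∧ dx_j = -dx_j ∧ dx_i and dx_i ∧ dx_i = 0. For each pair (i, j) with i < j, the coefficient of dx_i ∧ dx_j in alpha ∧ beta is (alpha_i * beta_j - alpha_j * beta_i). Collecting: alpha ∧ beta = (2*x*(2*y - z)) dx ∧ dy + (2*x*z) dx ∧ dz + (2*z*(y - z)) dy ∧ dz.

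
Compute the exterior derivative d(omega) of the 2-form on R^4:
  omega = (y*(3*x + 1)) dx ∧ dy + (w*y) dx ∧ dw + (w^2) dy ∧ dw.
d(omega) = (-w) dx ∧ dy ∧ dw

For a 2-form omega = sum_{i<j} g_{ij} dx_i ∧ dx_j, the exterior derivative is
  d(omega) = sum_{i<j} d(g_{ij}) ∧ dx_i ∧ dx_j = sum_{i<j, k} (∂g_{ij}/∂x_k) dx_k ∧ dx_i ∧ dx_j.
Expand each term, using dx_k ∧ dx_i ∧ dx_j = sgn(permutation) dx_{(a)} ∧ dx_{(b)} ∧ dx_{(c)} with (a < b < c) sorted:
  d(w*y) includes (∂/∂y)(w*y) dy = (w) dy, which multiplied by dx ∧ dw gives (-w) dx ∧ dy ∧ dw
Collecting like 3-forms: d(omega) = (-w) dx ∧ dy ∧ dw.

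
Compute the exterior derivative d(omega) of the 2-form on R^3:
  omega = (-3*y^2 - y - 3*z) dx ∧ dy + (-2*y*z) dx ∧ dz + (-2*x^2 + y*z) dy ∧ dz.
d(omega) = (-4*x + 2*z - 3) dx ∧ dy ∧ dz

For a 2-form omega = sum_{i<j} g_{ij} dx_i ∧ dx_j, the exterior derivative is
  d(omega) = sum_{i<j} d(g_{ij}) ∧ dx_i ∧ dx_j = sum_{i<j, k} (∂g_{ij}/∂x_k) dx_k ∧ dx_i ∧ dx_j.
Expand each term, using dx_k ∧ dx_i ∧ dx_j = sgn(permutation) dx_{(a)} ∧ dx_{(b)} ∧ dx_{(c)} with (a < b < c) sorted:
  d(-3*y^2 - y - 3*z) includes (∂/∂z)(-3*y^2 - y - 3*z) dz = (-3) dz, which multiplied by dx ∧ dy gives (-3) dx ∧ dy ∧ dz
  d(-2*y*z) includes (∂/∂y)(-2*y*z) dy = (-2*z) dy, which multiplied by dx ∧ dz gives (2*z) dx ∧ dy ∧ dz
  d(-2*x^2 + y*z) includes (∂/∂x)(-2*x^2 + y*z) dx = (-4*x) dx, which multiplied by dy ∧ dz gives (-4*x) dx ∧ dy ∧ dz
Collecting like 3-forms: d(omega) = (-4*x + 2*z - 3) dx ∧ dy ∧ dz.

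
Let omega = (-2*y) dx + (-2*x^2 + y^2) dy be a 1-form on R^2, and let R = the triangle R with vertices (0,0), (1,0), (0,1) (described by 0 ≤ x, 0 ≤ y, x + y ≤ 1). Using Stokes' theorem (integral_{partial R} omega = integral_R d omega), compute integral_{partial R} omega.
integral_(partial R) omega = 1/3

Stokes: integral_partial_R omega = integral_R d omega with d omega = (∂Q/∂x - ∂P/∂y) dx ∧ dy.
  ∂Q/∂x = -4*x
  ∂P/∂y = -2
  integrand = ∂Q/∂x - ∂P/∂y = 2 - 4*x.
Integrating over R: integral_0^1 integral_0^{1-x} (2 - 4*x) dy dx = 1/3.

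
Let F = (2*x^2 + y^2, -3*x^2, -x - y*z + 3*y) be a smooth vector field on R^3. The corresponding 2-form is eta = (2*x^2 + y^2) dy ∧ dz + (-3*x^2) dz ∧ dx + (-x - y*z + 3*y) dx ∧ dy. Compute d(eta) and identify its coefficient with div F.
d(eta) = (4*x - y) dx ∧ dy ∧ dz; div F = 4*x - y

For a 2-form in R^3 of the form above, applying d gives a 3-form with coefficient ∂P/∂x + ∂Q/∂y + ∂R/∂z:
  ∂P/∂x = 4*x
  ∂Q/∂y = 0
  ∂R/∂z = -y
Sum = 4*x - y, which is exactly div F.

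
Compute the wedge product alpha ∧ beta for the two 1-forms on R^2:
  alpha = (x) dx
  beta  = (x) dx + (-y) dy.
alpha ∧ beta = (-x*y) dx ∧ dy

Distribute the wedge, using dx_i ∧ dx_j = -dx_j ∧ dx_i and dx_i ∧ dx_i = 0. For each pair (i, j) with i < j, the coefficient of dx_i ∧ dx_j in alpha ∧ beta is (alpha_i * beta_j - alpha_j * beta_i). Collecting: alpha ∧ beta = (-x*y) dx ∧ dy.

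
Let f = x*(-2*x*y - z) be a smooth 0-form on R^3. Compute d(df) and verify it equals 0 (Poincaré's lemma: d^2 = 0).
d(df) = 0

Step 1: df = sum_i (∂f/∂x_i) dx_i = (-4*x*y - z) dx + (-2*x^2) dy + (-x) dz.
Step 2: Apply d again. Using the 1-form formula, the coefficient of dx ∧ dy in d(df) is ∂^2 f/∂x ∂y - ∂^2 f/∂y ∂x = (-4*x) - (-4*x) = 0 (equality of mixed partials for smooth f).
Similarly for dx ∧ dz and dy ∧ dz — all coefficients vanish. So d(df) = 0.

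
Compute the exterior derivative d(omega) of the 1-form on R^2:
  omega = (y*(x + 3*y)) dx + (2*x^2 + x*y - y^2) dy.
d(omega) = (3*x - 5*y) dx ∧ dy

For a 1-form omega = sum_i f_i dx_i, the exterior derivative is
  d(omega) = sum_{i < j} (∂f_j/∂x_i - ∂f_i/∂x_j) dx_i ∧ dx_j.
  coefficient of dx ∧ dy: ∂f_2/∂x - ∂f_1/∂y = ∂(2*x^2 + x*y - y^2)/∂x - ∂(y*(x + 3*y))/∂y = 3*x - 5*y
Assembling: d(omega) = (3*x - 5*y) dx ∧ dy.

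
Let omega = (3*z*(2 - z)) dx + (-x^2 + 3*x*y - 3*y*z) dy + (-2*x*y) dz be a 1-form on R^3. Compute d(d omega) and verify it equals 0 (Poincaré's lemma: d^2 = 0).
d(d omega) = 0

Step 1: d omega = sum_{i<j} (∂f_j/∂x_i - ∂f_i/∂x_j) dx_i ∧ dx_j:
  coeff of dx ∧ dy: -2*x + 3*y
  coeff of dx ∧ dz: -2*y + 6*z - 6
  coeff of dy ∧ dz: -2*x + 3*y
Step 2: Apply d again to each 2-form coefficient. The only possible 3-form in R^3 is dx ∧ dy ∧ dz, with coefficient
  ∂(coeff of dy∧dz)/∂x - ∂(coeff of dx∧dz)/∂y + ∂(coeff of dx∧dy)/∂z
  = ∂/∂x (-2*x + 3*y) - ∂/∂y (-2*y + 6*z - 6) + ∂/∂z (-2*x + 3*y).
Each of these terms simplifies to sums of mixed partials that cancel in pairs. The result is 0 (by equality of mixed partials for smooth functions — Schwarz / Clairaut).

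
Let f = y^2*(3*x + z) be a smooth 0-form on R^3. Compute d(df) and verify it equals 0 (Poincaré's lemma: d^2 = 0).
d(df) = 0

Step 1: df = sum_i (∂f/∂x_i) dx_i = (3*y^2) dx + (2*y*(3*x + z)) dy + (y^2) dz.
Step 2: Apply d again. Using the 1-form formula, the coefficient of dx ∧ dy in d(df) is ∂^2 f/∂x ∂y - ∂^2 f/∂y ∂x = (6*y) - (6*y) = 0 (equality of mixed partials for smooth f).
Similarly for dx ∧ dz and dy ∧ dz — all coefficients vanish. So d(df) = 0.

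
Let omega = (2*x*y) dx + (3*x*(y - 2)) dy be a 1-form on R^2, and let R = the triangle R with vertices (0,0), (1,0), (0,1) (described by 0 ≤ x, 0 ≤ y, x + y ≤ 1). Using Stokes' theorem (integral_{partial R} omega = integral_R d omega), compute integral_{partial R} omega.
integral_(partial R) omega = -17/6

Stokes: integral_partial_R omega = integral_R d omega with d omega = (∂Q/∂x - ∂P/∂y) dx ∧ dy.
  ∂Q/∂x = 3*y - 6
  ∂P/∂y = 2*x
  integrand = ∂Q/∂x - ∂P/∂y = -2*x + 3*y - 6.
Integrating over R: integral_0^1 integral_0^{1-x} (-2*x + 3*y - 6) dy dx = -17/6.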